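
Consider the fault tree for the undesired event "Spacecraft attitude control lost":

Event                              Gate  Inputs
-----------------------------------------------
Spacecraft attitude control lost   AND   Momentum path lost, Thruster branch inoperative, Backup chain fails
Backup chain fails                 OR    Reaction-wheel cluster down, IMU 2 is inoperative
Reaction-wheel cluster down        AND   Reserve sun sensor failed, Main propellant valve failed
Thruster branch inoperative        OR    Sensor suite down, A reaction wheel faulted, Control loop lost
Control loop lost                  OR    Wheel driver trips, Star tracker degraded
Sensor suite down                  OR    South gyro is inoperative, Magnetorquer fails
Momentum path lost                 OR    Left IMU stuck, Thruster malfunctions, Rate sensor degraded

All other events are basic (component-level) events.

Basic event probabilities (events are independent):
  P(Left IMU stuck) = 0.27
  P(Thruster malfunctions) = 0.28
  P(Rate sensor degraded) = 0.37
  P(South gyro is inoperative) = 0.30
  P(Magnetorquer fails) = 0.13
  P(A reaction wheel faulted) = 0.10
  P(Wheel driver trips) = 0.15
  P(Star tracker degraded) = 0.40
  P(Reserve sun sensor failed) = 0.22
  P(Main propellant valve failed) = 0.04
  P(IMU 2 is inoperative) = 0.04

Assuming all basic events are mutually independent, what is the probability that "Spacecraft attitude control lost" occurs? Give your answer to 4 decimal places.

P(Momentum path lost) [OR] = 1 − (1−0.27) × (1−0.28) × (1−0.37) = 0.668872
P(Sensor suite down) [OR] = 1 − (1−0.30) × (1−0.13) = 0.391000
P(Control loop lost) [OR] = 1 − (1−0.15) × (1−0.40) = 0.490000
P(Thruster branch inoperative) [OR] = 1 − (1−0.391000) × (1−0.10) × (1−0.490000) = 0.720469
P(Reaction-wheel cluster down) [AND] = 0.22 × 0.04 = 0.008800
P(Backup chain fails) [OR] = 1 − (1−0.008800) × (1−0.04) = 0.048448
P(Spacecraft attitude control lost) [AND] = 0.668872 × 0.720469 × 0.048448 = 0.023347
Rounded to 4 decimal places: P(Spacecraft attitude control lost) ≈ 0.0233.

0.0233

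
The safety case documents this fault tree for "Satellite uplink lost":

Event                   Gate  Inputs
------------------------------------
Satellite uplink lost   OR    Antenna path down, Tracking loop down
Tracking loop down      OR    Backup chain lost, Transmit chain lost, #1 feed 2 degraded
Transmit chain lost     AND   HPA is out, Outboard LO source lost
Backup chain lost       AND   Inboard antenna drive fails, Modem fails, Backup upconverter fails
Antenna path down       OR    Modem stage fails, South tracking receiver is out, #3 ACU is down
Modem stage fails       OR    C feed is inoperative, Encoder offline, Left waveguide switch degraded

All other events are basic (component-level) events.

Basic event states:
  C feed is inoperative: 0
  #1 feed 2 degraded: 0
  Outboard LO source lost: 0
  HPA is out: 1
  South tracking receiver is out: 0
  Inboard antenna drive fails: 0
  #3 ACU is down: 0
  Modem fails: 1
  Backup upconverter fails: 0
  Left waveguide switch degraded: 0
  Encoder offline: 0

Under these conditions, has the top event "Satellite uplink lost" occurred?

No

Modem stage fails [OR]: C feed is inoperative=not, Encoder offline=not, Left waveguide switch degraded=not → no input occurs → does not occur.
Antenna path down [OR]: Modem stage fails=not, South tracking receiver is out=not, #3 ACU is down=not → no input occurs → does not occur.
Backup chain lost [AND]: Inboard antenna drive fails=not, Modem fails=occurs, Backup upconverter fails=not → not all inputs occur → does not occur.
Transmit chain lost [AND]: HPA is out=occurs, Outboard LO source lost=not → not all inputs occur → does not occur.
Tracking loop down [OR]: Backup chain lost=not, Transmit chain lost=not, #1 feed 2 degraded=not → no input occurs → does not occur.
Satellite uplink lost [OR]: Antenna path down=not, Tracking loop down=not → no input occurs → does not occur.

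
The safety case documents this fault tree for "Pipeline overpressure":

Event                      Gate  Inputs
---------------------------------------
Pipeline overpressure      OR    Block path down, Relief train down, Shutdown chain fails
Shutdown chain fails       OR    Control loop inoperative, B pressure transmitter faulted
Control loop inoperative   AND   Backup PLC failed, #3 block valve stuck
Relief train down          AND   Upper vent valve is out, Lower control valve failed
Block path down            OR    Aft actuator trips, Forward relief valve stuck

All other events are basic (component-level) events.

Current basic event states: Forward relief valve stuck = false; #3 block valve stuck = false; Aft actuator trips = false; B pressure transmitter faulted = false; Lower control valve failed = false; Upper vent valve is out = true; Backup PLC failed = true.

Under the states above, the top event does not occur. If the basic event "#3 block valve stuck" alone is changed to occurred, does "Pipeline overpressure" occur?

Counterfactual: set "#3 block valve stuck" to occurred.
Block path down [OR]: Aft actuator trips=not, Forward relief valve stuck=not → no input occurs → does not occur.
Relief train down [AND]: Upper vent valve is out=occurs, Lower control valve failed=not → not all inputs occur → does not occur.
Control loop inoperative [AND]: Backup PLC failed=occurs, #3 block valve stuck=occurs → all inputs occur → occurs.
Shutdown chain fails [OR]: Control loop inoperative=occurs, B pressure transmitter faulted=not → at least one input occurs → occurs.
Pipeline overpressure [OR]: Block path down=not, Relief train down=not, Shutdown chain fails=occurs → at least one input occurs → occurs.

Yes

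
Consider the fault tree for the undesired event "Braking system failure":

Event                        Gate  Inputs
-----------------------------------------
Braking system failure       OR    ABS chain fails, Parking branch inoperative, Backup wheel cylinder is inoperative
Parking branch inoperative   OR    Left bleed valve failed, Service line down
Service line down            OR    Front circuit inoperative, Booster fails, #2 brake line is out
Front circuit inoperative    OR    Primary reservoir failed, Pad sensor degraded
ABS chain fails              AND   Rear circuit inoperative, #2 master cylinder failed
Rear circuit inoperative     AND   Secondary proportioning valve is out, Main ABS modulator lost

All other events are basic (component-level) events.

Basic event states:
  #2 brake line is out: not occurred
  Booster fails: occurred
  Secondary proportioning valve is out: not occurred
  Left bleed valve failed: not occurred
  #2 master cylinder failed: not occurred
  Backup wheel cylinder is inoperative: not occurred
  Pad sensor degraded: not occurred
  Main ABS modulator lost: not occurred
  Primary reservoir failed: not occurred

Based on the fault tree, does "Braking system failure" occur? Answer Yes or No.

Rear circuit inoperative [AND]: Secondary proportioning valve is out=not, Main ABS modulator lost=not → not all inputs occur → does not occur.
ABS chain fails [AND]: Rear circuit inoperative=not, #2 master cylinder failed=not → not all inputs occur → does not occur.
Front circuit inoperative [OR]: Primary reservoir failed=not, Pad sensor degraded=not → no input occurs → does not occur.
Service line down [OR]: Front circuit inoperative=not, Booster fails=occurs, #2 brake line is out=not → at least one input occurs → occurs.
Parking branch inoperative [OR]: Left bleed valve failed=not, Service line down=occurs → at least one input occurs → occurs.
Braking system failure [OR]: ABS chain fails=not, Parking branch inoperative=occurs, Backup wheel cylinder is inoperative=not → at least one input occurs → occurs.

Yes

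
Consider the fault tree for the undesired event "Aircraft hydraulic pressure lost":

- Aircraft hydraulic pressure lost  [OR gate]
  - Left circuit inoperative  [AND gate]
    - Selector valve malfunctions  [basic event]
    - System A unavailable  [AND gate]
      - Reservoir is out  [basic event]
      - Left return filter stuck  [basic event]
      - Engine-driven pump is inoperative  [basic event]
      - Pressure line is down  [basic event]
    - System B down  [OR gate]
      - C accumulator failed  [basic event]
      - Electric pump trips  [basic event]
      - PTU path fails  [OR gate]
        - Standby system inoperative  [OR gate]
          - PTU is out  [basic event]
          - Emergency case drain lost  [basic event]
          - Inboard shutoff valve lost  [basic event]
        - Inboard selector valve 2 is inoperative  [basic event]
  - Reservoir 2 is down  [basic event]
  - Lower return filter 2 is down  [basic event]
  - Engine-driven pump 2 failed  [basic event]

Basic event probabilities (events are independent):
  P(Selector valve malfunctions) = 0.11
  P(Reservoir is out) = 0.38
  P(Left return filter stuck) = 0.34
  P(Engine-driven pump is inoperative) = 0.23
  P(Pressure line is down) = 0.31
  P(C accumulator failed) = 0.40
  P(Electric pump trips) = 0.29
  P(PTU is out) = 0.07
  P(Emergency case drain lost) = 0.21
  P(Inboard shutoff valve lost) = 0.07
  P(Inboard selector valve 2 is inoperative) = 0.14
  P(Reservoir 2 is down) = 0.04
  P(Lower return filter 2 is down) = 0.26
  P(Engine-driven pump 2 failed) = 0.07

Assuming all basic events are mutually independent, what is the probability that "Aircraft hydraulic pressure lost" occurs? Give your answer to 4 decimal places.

0.3398

P(System A unavailable) [AND] = 0.38 × 0.34 × 0.23 × 0.31 = 0.009212
P(Standby system inoperative) [OR] = 1 − (1−0.07) × (1−0.21) × (1−0.07) = 0.316729
P(PTU path fails) [OR] = 1 − (1−0.316729) × (1−0.14) = 0.412387
P(System B down) [OR] = 1 − (1−0.40) × (1−0.29) × (1−0.412387) = 0.749677
P(Left circuit inoperative) [AND] = 0.11 × 0.009212 × 0.749677 = 0.000760
P(Aircraft hydraulic pressure lost) [OR] = 1 − (1−0.000760) × (1−0.04) × (1−0.26) × (1−0.07) = 0.339830
Rounded to 4 decimal places: P(Aircraft hydraulic pressure lost) ≈ 0.3398.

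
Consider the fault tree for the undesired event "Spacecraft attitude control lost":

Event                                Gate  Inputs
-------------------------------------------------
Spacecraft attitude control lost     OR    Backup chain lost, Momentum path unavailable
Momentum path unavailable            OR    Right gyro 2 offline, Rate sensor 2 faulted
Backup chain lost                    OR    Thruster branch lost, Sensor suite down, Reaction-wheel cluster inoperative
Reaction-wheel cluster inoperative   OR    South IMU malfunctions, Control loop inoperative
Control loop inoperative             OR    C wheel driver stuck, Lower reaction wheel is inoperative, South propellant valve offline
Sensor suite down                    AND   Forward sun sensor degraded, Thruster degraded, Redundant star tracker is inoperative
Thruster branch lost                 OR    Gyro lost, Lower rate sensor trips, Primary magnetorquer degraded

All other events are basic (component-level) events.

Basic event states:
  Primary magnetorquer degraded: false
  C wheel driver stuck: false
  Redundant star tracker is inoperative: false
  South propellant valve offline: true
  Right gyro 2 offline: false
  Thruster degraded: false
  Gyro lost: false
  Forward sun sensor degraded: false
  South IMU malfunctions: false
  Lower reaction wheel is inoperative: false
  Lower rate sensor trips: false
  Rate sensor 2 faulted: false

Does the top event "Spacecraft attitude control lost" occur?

Yes

Thruster branch lost [OR]: Gyro lost=not, Lower rate sensor trips=not, Primary magnetorquer degraded=not → no input occurs → does not occur.
Sensor suite down [AND]: Forward sun sensor degraded=not, Thruster degraded=not, Redundant star tracker is inoperative=not → not all inputs occur → does not occur.
Control loop inoperative [OR]: C wheel driver stuck=not, Lower reaction wheel is inoperative=not, South propellant valve offline=occurs → at least one input occurs → occurs.
Reaction-wheel cluster inoperative [OR]: South IMU malfunctions=not, Control loop inoperative=occurs → at least one input occurs → occurs.
Backup chain lost [OR]: Thruster branch lost=not, Sensor suite down=not, Reaction-wheel cluster inoperative=occurs → at least one input occurs → occurs.
Momentum path unavailable [OR]: Right gyro 2 offline=not, Rate sensor 2 faulted=not → no input occurs → does not occur.
Spacecraft attitude control lost [OR]: Backup chain lost=occurs, Momentum path unavailable=not → at least one input occurs → occurs.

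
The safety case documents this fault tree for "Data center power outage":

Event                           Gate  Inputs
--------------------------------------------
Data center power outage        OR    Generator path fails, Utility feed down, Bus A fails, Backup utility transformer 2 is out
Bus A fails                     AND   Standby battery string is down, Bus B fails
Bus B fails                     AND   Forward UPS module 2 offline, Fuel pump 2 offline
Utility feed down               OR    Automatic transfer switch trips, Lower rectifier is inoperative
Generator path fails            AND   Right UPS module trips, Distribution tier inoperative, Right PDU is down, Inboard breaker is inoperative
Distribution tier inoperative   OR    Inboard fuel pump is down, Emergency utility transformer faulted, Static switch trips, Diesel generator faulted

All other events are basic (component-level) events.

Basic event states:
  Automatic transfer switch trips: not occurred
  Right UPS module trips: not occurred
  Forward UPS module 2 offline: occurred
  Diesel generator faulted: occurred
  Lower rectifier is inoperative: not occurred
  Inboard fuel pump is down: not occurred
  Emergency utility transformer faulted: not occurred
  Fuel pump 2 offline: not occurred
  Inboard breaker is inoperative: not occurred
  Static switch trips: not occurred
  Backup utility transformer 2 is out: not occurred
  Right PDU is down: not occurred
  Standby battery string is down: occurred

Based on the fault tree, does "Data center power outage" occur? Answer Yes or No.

No

Distribution tier inoperative [OR]: Inboard fuel pump is down=not, Emergency utility transformer faulted=not, Static switch trips=not, Diesel generator faulted=occurs → at least one input occurs → occurs.
Generator path fails [AND]: Right UPS module trips=not, Distribution tier inoperative=occurs, Right PDU is down=not, Inboard breaker is inoperative=not → not all inputs occur → does not occur.
Utility feed down [OR]: Automatic transfer switch trips=not, Lower rectifier is inoperative=not → no input occurs → does not occur.
Bus B fails [AND]: Forward UPS module 2 offline=occurs, Fuel pump 2 offline=not → not all inputs occur → does not occur.
Bus A fails [AND]: Standby battery string is down=occurs, Bus B fails=not → not all inputs occur → does not occur.
Data center power outage [OR]: Generator path fails=not, Utility feed down=not, Bus A fails=not, Backup utility transformer 2 is out=not → no input occurs → does not occur.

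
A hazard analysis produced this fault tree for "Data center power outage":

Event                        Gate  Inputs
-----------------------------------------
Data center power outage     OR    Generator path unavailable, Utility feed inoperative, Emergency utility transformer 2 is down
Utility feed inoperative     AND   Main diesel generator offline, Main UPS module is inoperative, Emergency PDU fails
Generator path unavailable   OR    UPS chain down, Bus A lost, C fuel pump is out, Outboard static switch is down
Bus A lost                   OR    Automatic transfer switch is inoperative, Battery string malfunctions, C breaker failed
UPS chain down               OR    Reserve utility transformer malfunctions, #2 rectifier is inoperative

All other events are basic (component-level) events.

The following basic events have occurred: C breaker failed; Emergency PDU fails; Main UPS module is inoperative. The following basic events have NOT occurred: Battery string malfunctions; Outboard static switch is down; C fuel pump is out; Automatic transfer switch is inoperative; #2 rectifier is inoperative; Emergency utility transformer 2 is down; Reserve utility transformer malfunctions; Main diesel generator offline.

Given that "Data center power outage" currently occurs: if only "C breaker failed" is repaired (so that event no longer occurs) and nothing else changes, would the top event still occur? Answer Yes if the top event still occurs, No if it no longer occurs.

No

Counterfactual: set "C breaker failed" to not occurred.
UPS chain down [OR]: Reserve utility transformer malfunctions=not, #2 rectifier is inoperative=not → no input occurs → does not occur.
Bus A lost [OR]: Automatic transfer switch is inoperative=not, Battery string malfunctions=not, C breaker failed=not → no input occurs → does not occur.
Generator path unavailable [OR]: UPS chain down=not, Bus A lost=not, C fuel pump is out=not, Outboard static switch is down=not → no input occurs → does not occur.
Utility feed inoperative [AND]: Main diesel generator offline=not, Main UPS module is inoperative=occurs, Emergency PDU fails=occurs → not all inputs occur → does not occur.
Data center power outage [OR]: Generator path unavailable=not, Utility feed inoperative=not, Emergency utility transformer 2 is down=not → no input occurs → does not occur.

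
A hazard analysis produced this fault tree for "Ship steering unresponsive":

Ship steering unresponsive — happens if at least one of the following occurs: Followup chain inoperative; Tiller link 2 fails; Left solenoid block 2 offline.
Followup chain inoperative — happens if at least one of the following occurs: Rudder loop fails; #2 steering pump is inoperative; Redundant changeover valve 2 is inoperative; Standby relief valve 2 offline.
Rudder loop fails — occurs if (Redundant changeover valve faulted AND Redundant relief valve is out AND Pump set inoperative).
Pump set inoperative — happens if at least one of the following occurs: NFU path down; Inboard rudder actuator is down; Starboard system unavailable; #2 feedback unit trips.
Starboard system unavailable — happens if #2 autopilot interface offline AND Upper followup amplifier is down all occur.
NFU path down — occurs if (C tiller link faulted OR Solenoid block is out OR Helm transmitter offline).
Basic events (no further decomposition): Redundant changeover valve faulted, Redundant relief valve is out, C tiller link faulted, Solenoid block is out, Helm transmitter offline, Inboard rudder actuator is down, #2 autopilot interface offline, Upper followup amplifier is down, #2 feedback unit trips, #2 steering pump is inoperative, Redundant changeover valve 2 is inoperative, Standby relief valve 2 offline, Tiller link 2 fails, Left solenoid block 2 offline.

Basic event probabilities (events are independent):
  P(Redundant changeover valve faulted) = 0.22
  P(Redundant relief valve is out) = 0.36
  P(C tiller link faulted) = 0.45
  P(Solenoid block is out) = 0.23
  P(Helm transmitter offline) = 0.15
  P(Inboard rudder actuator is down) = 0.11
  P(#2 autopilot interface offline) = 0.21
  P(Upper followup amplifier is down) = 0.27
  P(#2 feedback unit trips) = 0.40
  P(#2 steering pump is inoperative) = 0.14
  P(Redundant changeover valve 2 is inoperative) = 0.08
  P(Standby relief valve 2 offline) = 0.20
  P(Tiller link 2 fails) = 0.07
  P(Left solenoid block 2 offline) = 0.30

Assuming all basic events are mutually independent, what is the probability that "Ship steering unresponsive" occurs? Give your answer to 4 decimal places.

P(NFU path down) [OR] = 1 − (1−0.45) × (1−0.23) × (1−0.15) = 0.640025
P(Starboard system unavailable) [AND] = 0.21 × 0.27 = 0.056700
P(Pump set inoperative) [OR] = 1 − (1−0.640025) × (1−0.11) × (1−0.056700) × (1−0.40) = 0.818673
P(Rudder loop fails) [AND] = 0.22 × 0.36 × 0.818673 = 0.064839
P(Followup chain inoperative) [OR] = 1 − (1−0.064839) × (1−0.14) × (1−0.08) × (1−0.20) = 0.408080
P(Ship steering unresponsive) [OR] = 1 − (1−0.408080) × (1−0.07) × (1−0.30) = 0.614660
Rounded to 4 decimal places: P(Ship steering unresponsive) ≈ 0.6147.

0.6147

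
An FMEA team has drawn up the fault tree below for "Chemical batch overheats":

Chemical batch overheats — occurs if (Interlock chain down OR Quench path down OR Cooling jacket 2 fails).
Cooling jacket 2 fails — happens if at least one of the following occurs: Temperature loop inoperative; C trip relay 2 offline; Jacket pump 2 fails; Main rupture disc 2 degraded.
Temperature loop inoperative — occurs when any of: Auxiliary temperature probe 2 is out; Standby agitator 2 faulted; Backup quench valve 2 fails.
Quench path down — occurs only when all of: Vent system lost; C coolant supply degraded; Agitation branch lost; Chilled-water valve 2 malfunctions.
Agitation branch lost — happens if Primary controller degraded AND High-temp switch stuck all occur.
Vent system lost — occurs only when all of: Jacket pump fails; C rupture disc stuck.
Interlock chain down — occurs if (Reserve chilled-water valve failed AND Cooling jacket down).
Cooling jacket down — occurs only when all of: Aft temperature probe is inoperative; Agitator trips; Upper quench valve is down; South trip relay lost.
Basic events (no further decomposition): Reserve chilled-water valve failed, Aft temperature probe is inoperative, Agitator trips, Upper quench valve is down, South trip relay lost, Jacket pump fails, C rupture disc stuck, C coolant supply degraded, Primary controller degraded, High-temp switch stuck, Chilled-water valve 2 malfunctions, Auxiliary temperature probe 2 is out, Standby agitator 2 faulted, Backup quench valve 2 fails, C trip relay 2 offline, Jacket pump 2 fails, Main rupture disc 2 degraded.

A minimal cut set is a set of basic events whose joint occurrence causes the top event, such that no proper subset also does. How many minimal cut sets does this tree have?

Cooling jacket down [AND]: one cut set from each child combined → 1 × 1 × 1 × 1 = 1 cut set(s).
Interlock chain down [AND]: one cut set from each child combined → 1 × 1 = 1 cut set(s).
Vent system lost [AND]: one cut set from each child combined → 1 × 1 = 1 cut set(s).
Agitation branch lost [AND]: one cut set from each child combined → 1 × 1 = 1 cut set(s).
Quench path down [AND]: one cut set from each child combined → 1 × 1 × 1 × 1 = 1 cut set(s).
Temperature loop inoperative [OR]: union of children's cut sets → 3 cut set(s).
Cooling jacket 2 fails [OR]: union of children's cut sets → 6 cut set(s).
Chemical batch overheats [OR]: union of children's cut sets → 8 cut set(s).
Minimal cut sets: {Aft temperature probe is inoperative, Agitator trips, Reserve chilled-water valve failed, South trip relay lost, Upper quench valve is down}; {C coolant supply degraded, C rupture disc stuck, Chilled-water valve 2 malfunctions, High-temp switch stuck, Jacket pump fails, Primary controller degraded}; {Auxiliary temperature probe 2 is out}; {Standby agitator 2 faulted}; {Backup quench valve 2 fails}; {C trip relay 2 offline}; {Jacket pump 2 fails}; {Main rupture disc 2 degraded}.

8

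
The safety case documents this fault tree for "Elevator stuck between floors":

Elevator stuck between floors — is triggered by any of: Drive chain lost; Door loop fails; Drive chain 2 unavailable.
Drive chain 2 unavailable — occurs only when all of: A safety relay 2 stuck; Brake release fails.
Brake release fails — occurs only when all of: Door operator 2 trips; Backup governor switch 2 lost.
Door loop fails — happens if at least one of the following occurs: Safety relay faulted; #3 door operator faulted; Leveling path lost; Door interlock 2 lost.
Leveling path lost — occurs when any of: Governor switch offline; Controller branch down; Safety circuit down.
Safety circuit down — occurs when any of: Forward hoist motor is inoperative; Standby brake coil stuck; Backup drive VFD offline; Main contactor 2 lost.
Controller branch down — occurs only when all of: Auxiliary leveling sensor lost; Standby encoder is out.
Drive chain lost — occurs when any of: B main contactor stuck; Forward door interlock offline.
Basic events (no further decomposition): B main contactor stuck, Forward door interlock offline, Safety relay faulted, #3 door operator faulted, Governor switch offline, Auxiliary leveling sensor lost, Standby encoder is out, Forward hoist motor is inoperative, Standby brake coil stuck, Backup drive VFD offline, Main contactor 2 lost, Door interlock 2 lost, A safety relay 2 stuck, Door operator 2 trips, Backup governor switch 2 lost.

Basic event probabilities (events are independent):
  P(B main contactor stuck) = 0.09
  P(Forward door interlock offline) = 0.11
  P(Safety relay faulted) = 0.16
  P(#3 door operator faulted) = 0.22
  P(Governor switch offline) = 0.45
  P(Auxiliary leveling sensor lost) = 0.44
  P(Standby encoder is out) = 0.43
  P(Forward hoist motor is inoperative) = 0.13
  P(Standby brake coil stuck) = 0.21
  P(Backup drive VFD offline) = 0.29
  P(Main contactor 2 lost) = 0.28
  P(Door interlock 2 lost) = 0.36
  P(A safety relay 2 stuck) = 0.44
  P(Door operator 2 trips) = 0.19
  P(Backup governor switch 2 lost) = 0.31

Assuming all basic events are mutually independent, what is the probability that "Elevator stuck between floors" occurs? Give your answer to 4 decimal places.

0.9482

P(Drive chain lost) [OR] = 1 − (1−0.09) × (1−0.11) = 0.190100
P(Controller branch down) [AND] = 0.44 × 0.43 = 0.189200
P(Safety circuit down) [OR] = 1 − (1−0.13) × (1−0.21) × (1−0.29) × (1−0.28) = 0.648652
P(Leveling path lost) [OR] = 1 − (1−0.45) × (1−0.189200) × (1−0.648652) = 0.843320
P(Door loop fails) [OR] = 1 − (1−0.16) × (1−0.22) × (1−0.843320) × (1−0.36) = 0.934300
P(Brake release fails) [AND] = 0.19 × 0.31 = 0.058900
P(Drive chain 2 unavailable) [AND] = 0.44 × 0.058900 = 0.025916
P(Elevator stuck between floors) [OR] = 1 − (1−0.190100) × (1−0.934300) × (1−0.025916) = 0.948169
Rounded to 4 decimal places: P(Elevator stuck between floors) ≈ 0.9482.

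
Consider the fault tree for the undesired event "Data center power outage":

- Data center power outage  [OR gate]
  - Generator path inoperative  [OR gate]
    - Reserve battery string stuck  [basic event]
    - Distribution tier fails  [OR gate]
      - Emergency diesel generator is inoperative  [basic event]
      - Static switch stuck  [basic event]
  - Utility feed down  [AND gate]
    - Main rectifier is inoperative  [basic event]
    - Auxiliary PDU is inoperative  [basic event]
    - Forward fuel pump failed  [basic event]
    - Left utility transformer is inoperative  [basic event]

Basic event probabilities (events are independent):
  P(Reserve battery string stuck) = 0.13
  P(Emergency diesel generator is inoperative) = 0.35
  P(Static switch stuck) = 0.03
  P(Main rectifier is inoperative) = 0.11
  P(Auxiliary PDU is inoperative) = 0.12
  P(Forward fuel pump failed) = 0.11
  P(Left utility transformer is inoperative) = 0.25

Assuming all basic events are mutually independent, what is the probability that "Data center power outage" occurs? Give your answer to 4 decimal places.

P(Distribution tier fails) [OR] = 1 − (1−0.35) × (1−0.03) = 0.369500
P(Generator path inoperative) [OR] = 1 − (1−0.13) × (1−0.369500) = 0.451465
P(Utility feed down) [AND] = 0.11 × 0.12 × 0.11 × 0.25 = 0.000363
P(Data center power outage) [OR] = 1 − (1−0.451465) × (1−0.000363) = 0.451664
Rounded to 4 decimal places: P(Data center power outage) ≈ 0.4517.

0.4517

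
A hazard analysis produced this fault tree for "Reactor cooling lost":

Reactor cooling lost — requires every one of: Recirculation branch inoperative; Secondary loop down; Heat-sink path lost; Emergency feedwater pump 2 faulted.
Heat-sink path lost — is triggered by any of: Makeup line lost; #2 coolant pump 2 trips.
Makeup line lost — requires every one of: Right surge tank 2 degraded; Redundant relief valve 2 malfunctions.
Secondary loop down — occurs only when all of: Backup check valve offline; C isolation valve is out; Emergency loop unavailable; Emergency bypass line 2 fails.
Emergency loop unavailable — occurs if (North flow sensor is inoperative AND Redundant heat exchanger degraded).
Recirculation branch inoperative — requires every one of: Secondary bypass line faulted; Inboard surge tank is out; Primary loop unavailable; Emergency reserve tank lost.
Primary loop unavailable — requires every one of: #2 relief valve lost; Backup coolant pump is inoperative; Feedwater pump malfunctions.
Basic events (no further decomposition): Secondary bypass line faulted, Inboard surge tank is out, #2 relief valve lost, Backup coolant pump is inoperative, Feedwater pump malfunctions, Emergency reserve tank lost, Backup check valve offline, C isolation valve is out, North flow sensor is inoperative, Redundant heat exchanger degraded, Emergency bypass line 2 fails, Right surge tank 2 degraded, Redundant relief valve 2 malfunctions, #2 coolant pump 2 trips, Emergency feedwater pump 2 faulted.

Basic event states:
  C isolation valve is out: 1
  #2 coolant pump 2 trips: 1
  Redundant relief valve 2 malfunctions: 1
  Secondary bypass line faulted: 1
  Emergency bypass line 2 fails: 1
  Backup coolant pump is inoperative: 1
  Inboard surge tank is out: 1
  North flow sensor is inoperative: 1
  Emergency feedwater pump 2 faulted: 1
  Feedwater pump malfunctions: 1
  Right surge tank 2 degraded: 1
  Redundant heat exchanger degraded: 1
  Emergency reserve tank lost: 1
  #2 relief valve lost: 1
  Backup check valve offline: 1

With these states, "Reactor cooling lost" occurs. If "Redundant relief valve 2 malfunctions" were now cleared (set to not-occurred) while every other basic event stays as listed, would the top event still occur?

Yes

Counterfactual: set "Redundant relief valve 2 malfunctions" to not occurred.
Primary loop unavailable [AND]: #2 relief valve lost=occurs, Backup coolant pump is inoperative=occurs, Feedwater pump malfunctions=occurs → all inputs occur → occurs.
Recirculation branch inoperative [AND]: Secondary bypass line faulted=occurs, Inboard surge tank is out=occurs, Primary loop unavailable=occurs, Emergency reserve tank lost=occurs → all inputs occur → occurs.
Emergency loop unavailable [AND]: North flow sensor is inoperative=occurs, Redundant heat exchanger degraded=occurs → all inputs occur → occurs.
Secondary loop down [AND]: Backup check valve offline=occurs, C isolation valve is out=occurs, Emergency loop unavailable=occurs, Emergency bypass line 2 fails=occurs → all inputs occur → occurs.
Makeup line lost [AND]: Right surge tank 2 degraded=occurs, Redundant relief valve 2 malfunctions=not → not all inputs occur → does not occur.
Heat-sink path lost [OR]: Makeup line lost=not, #2 coolant pump 2 trips=occurs → at least one input occurs → occurs.
Reactor cooling lost [AND]: Recirculation branch inoperative=occurs, Secondary loop down=occurs, Heat-sink path lost=occurs, Emergency feedwater pump 2 faulted=occurs → all inputs occur → occurs.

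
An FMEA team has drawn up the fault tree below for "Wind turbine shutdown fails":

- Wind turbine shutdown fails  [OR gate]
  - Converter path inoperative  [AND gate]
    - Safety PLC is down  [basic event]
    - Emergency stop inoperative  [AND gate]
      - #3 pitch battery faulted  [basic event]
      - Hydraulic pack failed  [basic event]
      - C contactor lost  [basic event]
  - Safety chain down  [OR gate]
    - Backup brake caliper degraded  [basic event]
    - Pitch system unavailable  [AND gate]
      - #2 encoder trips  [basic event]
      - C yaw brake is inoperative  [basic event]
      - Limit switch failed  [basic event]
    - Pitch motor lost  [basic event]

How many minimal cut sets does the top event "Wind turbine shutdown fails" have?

Emergency stop inoperative [AND]: one cut set from each child combined → 1 × 1 × 1 = 1 cut set(s).
Converter path inoperative [AND]: one cut set from each child combined → 1 × 1 = 1 cut set(s).
Pitch system unavailable [AND]: one cut set from each child combined → 1 × 1 × 1 = 1 cut set(s).
Safety chain down [OR]: union of children's cut sets → 3 cut set(s).
Wind turbine shutdown fails [OR]: union of children's cut sets → 4 cut set(s).
Minimal cut sets: {#3 pitch battery faulted, C contactor lost, Hydraulic pack failed, Safety PLC is down}; {Backup brake caliper degraded}; {#2 encoder trips, C yaw brake is inoperative, Limit switch failed}; {Pitch motor lost}.

4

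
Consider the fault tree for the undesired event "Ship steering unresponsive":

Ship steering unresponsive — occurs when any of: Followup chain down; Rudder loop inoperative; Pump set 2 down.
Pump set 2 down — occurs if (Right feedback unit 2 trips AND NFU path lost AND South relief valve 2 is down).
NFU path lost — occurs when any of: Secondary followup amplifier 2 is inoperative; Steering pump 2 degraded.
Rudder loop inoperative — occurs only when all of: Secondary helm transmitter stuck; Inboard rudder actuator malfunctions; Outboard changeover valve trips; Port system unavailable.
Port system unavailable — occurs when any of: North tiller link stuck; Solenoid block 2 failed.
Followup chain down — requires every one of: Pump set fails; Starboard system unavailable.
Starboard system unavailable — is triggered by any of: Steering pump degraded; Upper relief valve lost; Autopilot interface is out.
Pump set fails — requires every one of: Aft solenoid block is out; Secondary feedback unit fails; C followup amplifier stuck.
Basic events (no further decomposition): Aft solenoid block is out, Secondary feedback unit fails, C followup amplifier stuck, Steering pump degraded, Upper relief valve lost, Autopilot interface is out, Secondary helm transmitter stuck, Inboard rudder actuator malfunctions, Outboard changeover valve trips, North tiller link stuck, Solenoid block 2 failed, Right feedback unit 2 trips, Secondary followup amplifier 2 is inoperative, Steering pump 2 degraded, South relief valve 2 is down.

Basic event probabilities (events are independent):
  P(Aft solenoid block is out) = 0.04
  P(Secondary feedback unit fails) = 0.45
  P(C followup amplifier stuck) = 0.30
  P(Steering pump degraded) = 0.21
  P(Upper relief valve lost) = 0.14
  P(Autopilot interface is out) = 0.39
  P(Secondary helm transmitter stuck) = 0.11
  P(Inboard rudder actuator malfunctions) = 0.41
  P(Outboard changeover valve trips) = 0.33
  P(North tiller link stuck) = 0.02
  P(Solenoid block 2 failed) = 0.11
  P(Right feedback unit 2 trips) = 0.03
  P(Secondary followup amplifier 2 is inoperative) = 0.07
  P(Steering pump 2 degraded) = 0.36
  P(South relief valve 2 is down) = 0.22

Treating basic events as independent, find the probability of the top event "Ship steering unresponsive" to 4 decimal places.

0.0077

P(Pump set fails) [AND] = 0.04 × 0.45 × 0.30 = 0.005400
P(Starboard system unavailable) [OR] = 1 − (1−0.21) × (1−0.14) × (1−0.39) = 0.585566
P(Followup chain down) [AND] = 0.005400 × 0.585566 = 0.003162
P(Port system unavailable) [OR] = 1 − (1−0.02) × (1−0.11) = 0.127800
P(Rudder loop inoperative) [AND] = 0.11 × 0.41 × 0.33 × 0.127800 = 0.001902
P(NFU path lost) [OR] = 1 − (1−0.07) × (1−0.36) = 0.404800
P(Pump set 2 down) [AND] = 0.03 × 0.404800 × 0.22 = 0.002672
P(Ship steering unresponsive) [OR] = 1 − (1−0.003162) × (1−0.001902) × (1−0.002672) = 0.007716
Rounded to 4 decimal places: P(Ship steering unresponsive) ≈ 0.0077.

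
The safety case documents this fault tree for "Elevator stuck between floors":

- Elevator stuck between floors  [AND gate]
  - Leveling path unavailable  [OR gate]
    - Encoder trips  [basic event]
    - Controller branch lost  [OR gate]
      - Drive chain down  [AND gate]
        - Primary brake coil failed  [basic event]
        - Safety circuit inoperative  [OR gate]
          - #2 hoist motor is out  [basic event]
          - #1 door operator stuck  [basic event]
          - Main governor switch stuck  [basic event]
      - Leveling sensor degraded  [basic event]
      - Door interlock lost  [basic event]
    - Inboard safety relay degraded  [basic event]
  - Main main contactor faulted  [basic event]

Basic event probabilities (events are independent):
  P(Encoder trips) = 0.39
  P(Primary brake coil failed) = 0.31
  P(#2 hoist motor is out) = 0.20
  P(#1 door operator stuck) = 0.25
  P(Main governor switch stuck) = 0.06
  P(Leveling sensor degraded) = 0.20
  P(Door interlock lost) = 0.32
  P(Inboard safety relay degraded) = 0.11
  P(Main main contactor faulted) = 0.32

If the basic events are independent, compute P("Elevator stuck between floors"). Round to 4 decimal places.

P(Safety circuit inoperative) [OR] = 1 − (1−0.20) × (1−0.25) × (1−0.06) = 0.436000
P(Drive chain down) [AND] = 0.31 × 0.436000 = 0.135160
P(Controller branch lost) [OR] = 1 − (1−0.135160) × (1−0.20) × (1−0.32) = 0.529527
P(Leveling path unavailable) [OR] = 1 − (1−0.39) × (1−0.529527) × (1−0.11) = 0.744580
P(Elevator stuck between floors) [AND] = 0.744580 × 0.32 = 0.238266
Rounded to 4 decimal places: P(Elevator stuck between floors) ≈ 0.2383.

0.2383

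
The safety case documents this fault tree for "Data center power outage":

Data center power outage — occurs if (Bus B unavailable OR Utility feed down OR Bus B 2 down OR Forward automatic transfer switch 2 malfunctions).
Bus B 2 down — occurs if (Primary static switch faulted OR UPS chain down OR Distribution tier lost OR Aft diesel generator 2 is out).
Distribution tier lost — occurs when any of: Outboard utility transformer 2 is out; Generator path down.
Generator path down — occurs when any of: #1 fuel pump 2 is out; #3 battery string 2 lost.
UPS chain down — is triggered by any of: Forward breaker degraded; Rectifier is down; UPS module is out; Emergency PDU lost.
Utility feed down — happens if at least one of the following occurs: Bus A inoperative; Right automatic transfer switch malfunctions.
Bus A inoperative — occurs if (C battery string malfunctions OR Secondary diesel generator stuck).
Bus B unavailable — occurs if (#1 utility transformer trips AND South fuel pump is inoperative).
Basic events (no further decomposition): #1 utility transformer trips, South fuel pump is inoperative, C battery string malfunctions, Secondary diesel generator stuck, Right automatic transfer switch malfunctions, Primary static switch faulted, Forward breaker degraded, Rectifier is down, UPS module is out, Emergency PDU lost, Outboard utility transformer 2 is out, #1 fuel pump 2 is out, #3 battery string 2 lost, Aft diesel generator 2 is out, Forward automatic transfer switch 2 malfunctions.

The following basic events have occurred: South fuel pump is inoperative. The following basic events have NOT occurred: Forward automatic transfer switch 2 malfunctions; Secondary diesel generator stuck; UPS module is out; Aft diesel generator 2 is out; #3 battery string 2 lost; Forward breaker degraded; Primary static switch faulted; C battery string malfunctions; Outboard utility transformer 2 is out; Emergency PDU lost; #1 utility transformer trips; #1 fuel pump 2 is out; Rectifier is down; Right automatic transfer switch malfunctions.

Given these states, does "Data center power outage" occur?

Bus B unavailable [AND]: #1 utility transformer trips=not, South fuel pump is inoperative=occurs → not all inputs occur → does not occur.
Bus A inoperative [OR]: C battery string malfunctions=not, Secondary diesel generator stuck=not → no input occurs → does not occur.
Utility feed down [OR]: Bus A inoperative=not, Right automatic transfer switch malfunctions=not → no input occurs → does not occur.
UPS chain down [OR]: Forward breaker degraded=not, Rectifier is down=not, UPS module is out=not, Emergency PDU lost=not → no input occurs → does not occur.
Generator path down [OR]: #1 fuel pump 2 is out=not, #3 battery string 2 lost=not → no input occurs → does not occur.
Distribution tier lost [OR]: Outboard utility transformer 2 is out=not, Generator path down=not → no input occurs → does not occur.
Bus B 2 down [OR]: Primary static switch faulted=not, UPS chain down=not, Distribution tier lost=not, Aft diesel generator 2 is out=not → no input occurs → does not occur.
Data center power outage [OR]: Bus B unavailable=not, Utility feed down=not, Bus B 2 down=not, Forward automatic transfer switch 2 malfunctions=not → no input occurs → does not occur.

No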